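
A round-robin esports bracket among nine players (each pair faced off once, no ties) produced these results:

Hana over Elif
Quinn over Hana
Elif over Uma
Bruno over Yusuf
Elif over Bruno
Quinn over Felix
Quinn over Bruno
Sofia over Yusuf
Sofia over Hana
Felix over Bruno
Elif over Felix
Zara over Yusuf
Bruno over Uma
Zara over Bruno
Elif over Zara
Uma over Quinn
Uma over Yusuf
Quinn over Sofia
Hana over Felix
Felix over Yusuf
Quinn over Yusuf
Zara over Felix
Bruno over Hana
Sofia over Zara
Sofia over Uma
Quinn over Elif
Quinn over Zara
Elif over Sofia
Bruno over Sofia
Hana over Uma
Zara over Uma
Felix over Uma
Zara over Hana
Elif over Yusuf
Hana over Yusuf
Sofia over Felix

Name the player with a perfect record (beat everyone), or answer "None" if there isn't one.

Highest win total is Quinn with 7 (out of 8 possible).
Quinn lost to Uma, so no player went undefeated.

None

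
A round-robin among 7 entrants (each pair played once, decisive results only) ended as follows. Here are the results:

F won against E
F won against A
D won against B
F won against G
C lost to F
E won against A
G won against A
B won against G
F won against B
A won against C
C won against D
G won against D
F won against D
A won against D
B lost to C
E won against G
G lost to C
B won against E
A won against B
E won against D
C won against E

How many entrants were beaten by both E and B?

1

E beat: A, D, G.
B beat: E, G.
Both beat: G — 1.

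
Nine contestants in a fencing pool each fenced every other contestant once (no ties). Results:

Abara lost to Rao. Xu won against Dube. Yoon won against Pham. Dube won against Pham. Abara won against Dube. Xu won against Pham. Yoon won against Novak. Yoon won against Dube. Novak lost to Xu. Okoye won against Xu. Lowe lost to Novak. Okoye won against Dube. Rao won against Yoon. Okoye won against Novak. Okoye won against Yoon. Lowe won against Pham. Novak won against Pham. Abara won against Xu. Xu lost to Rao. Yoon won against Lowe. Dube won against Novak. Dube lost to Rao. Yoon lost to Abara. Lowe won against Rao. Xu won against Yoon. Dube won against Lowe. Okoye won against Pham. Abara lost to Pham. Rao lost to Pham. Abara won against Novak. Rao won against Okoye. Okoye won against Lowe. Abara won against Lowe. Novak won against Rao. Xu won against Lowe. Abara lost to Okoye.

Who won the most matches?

Win totals: Xu 5, Novak 3, Dube 3, Lowe 2, Yoon 4, Abara 5, Okoye 7, Pham 2, Rao 5.
Okoye leads with 7 wins (next highest: 5).

Okoye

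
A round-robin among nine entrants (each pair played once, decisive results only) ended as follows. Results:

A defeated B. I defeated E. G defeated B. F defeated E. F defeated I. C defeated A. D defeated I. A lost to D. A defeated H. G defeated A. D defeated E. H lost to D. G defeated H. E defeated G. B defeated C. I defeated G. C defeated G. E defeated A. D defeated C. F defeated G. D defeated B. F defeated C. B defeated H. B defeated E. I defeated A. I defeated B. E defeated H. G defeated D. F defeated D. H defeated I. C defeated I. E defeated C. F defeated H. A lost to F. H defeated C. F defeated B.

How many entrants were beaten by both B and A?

B beat: C, E, H.
A beat: B, H.
Both beat: H — 1.

1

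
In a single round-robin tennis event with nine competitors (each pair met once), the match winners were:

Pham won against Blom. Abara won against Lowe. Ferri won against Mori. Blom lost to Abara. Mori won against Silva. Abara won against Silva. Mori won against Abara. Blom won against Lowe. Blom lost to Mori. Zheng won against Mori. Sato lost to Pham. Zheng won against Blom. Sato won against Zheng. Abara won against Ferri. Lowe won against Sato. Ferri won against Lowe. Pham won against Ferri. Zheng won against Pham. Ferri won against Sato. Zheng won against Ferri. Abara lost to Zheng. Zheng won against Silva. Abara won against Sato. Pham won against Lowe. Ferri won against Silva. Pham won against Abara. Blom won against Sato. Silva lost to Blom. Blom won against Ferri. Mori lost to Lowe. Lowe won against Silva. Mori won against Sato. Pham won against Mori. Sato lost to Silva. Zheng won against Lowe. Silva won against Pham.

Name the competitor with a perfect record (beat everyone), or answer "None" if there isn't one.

Highest win total is Zheng with 7 (out of 8 possible).
Zheng lost to Sato, so no competitor went undefeated.

None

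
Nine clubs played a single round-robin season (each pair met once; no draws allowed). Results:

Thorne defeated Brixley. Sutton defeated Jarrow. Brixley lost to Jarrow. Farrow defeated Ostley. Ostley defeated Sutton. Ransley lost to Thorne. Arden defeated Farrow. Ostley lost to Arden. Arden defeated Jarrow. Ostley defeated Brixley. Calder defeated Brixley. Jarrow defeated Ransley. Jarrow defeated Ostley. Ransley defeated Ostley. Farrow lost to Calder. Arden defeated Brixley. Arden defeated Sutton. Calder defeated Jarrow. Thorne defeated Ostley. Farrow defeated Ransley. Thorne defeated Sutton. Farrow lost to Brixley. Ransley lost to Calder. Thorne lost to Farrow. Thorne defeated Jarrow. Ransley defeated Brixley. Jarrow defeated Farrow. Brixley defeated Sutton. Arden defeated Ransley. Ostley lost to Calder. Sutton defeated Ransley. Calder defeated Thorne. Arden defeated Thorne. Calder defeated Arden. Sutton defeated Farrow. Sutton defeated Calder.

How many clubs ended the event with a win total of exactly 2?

Win totals: Calder 7, Arden 7, Ostley 2, Thorne 5, Jarrow 4, Sutton 4, Brixley 2, Ransley 2, Farrow 3.
Exactly 2: Ostley, Brixley, Ransley — 3 clubs.

3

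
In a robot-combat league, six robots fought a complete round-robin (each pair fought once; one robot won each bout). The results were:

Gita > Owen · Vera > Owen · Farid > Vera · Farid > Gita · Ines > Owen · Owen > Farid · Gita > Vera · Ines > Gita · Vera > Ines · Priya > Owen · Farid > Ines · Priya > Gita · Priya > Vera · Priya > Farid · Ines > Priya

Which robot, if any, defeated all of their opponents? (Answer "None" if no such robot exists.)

Highest win total is Priya with 4 (out of 5 possible).
Priya lost to Ines, so no robot went undefeated.

None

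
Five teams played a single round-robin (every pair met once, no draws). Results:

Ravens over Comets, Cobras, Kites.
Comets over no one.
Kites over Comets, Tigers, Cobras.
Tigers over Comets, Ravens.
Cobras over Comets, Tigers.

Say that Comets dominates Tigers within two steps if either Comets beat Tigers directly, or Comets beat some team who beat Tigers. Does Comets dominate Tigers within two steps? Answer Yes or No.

Comets did not beat Tigers directly.
Comets beat no one, so there is no intermediate team.

No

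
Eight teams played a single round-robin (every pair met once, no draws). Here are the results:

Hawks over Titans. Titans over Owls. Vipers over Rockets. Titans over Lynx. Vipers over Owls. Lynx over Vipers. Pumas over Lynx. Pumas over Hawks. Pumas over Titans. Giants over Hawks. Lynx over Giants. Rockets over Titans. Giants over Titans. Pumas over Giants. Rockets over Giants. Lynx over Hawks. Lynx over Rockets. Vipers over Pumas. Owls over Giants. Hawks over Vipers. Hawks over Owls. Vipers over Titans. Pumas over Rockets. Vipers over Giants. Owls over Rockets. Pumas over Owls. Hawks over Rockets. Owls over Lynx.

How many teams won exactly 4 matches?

Win totals: Vipers 5, Titans 2, Pumas 6, Hawks 4, Owls 3, Giants 2, Rockets 2, Lynx 4.
Exactly 4: Hawks, Lynx — 2 teams.

2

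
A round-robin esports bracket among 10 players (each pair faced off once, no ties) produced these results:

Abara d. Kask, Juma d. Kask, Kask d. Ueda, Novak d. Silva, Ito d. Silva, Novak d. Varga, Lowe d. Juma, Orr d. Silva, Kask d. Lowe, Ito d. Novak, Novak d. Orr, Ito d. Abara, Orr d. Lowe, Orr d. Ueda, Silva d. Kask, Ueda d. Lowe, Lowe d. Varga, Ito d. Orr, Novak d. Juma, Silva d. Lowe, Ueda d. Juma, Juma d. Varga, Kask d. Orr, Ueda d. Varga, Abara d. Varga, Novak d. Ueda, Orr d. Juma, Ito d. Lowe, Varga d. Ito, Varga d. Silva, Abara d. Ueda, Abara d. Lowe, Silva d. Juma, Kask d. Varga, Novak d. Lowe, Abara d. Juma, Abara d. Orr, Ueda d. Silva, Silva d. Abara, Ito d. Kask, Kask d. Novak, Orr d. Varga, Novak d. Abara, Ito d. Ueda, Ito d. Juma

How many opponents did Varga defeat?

2

Varga's results: beat Silva, Ito; lost to Orr, Ueda, Juma, Novak, Abara, Kask, Lowe.
That is 2 wins.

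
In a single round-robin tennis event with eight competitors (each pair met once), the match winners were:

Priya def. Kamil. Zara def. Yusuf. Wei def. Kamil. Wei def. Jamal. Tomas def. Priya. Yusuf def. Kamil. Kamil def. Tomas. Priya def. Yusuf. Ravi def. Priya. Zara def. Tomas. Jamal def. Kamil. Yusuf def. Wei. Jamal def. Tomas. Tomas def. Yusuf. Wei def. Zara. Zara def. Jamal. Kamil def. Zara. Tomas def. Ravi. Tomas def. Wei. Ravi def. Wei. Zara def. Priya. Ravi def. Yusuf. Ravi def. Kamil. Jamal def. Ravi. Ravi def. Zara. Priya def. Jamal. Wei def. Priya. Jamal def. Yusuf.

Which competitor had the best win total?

Ravi

Win totals: Kamil 2, Wei 4, Tomas 4, Priya 3, Jamal 4, Zara 4, Yusuf 2, Ravi 5.
Ravi leads with 5 wins (next highest: 4).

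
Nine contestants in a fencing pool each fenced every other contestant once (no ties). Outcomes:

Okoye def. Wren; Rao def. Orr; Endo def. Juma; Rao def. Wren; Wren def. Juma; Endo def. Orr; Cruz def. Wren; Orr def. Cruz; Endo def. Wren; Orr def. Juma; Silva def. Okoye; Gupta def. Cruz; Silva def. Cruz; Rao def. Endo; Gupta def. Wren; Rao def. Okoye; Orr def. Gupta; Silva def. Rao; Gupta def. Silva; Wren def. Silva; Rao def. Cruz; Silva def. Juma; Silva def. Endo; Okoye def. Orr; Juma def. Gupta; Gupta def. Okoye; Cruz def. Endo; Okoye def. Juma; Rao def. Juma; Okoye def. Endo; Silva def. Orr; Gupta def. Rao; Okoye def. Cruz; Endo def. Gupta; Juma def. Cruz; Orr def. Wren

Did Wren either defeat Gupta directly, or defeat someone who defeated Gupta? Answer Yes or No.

Yes

Wren did not beat Gupta directly.
Wren beat Silva, Juma. Of those, Juma beat Gupta.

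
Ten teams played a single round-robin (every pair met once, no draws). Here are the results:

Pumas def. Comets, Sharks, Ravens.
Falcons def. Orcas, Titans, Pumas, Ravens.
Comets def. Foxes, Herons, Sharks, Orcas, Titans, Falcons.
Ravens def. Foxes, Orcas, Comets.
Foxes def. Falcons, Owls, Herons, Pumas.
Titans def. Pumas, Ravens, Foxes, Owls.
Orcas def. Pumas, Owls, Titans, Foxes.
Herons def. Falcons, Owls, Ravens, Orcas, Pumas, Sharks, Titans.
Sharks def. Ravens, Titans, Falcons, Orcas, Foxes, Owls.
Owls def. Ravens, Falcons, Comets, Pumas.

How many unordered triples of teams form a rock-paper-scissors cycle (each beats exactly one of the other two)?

Win totals: Comets 6, Sharks 6, Ravens 3, Falcons 4, Titans 4, Orcas 4, Foxes 4, Owls 4, Herons 7, Pumas 3.
A team with w wins dominates both others in C(w,2) triples; summing gives 15 + 15 + 3 + 6 + 6 + 6 + 6 + 6 + 21 + 3 = 87 transitive triples.
Total triples C(10,3) = 120, so cyclic triples = 120 − 87 = 33.

33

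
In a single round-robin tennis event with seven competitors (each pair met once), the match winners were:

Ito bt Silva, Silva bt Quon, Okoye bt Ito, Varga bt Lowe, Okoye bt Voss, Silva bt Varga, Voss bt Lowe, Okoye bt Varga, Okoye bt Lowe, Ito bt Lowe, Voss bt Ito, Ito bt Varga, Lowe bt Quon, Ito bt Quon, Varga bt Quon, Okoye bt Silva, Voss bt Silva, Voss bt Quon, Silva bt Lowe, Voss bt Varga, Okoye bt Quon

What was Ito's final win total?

4

Ito's results: beat Varga, Silva, Quon, Lowe; lost to Okoye, Voss.
That is 4 wins.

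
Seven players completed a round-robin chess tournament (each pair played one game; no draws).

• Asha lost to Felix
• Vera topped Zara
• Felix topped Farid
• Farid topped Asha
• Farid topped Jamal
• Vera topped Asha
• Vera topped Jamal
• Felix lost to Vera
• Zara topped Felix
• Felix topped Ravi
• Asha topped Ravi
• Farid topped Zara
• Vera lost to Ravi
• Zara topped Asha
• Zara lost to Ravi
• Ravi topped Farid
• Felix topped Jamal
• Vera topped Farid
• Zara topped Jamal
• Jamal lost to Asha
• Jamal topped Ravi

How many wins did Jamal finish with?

Jamal's results: beat Ravi; lost to Zara, Asha, Felix, Farid, Vera.
That is 1 win.

1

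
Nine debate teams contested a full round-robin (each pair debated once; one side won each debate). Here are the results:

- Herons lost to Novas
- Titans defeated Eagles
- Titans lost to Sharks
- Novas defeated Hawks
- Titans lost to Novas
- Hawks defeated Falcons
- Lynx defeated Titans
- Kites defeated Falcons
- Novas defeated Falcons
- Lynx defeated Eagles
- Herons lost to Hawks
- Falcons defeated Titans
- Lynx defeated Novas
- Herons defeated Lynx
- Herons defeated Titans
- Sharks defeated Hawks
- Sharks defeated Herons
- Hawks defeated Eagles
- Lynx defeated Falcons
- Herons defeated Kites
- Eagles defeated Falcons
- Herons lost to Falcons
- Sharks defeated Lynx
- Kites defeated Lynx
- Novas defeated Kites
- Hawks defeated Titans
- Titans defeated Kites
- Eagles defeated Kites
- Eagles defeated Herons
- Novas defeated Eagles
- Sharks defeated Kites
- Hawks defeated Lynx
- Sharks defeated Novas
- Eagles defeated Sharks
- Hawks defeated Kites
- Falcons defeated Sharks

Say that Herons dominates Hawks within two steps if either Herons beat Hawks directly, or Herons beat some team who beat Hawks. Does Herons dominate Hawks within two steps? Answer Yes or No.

No

Herons did not beat Hawks directly.
Herons beat Lynx, Kites, Titans, but each of them lost to Hawks. No two-step path.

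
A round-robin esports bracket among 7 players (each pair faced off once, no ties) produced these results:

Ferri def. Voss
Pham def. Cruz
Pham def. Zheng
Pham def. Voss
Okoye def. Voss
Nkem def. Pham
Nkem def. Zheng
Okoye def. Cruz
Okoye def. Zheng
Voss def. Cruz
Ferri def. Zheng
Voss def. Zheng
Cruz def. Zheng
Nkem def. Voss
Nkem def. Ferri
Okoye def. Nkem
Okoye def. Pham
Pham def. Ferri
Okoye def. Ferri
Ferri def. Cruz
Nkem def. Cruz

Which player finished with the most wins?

Win totals: Voss 2, Ferri 3, Nkem 5, Cruz 1, Okoye 6, Zheng 0, Pham 4.
Okoye leads with 6 wins (next highest: 5).

Okoye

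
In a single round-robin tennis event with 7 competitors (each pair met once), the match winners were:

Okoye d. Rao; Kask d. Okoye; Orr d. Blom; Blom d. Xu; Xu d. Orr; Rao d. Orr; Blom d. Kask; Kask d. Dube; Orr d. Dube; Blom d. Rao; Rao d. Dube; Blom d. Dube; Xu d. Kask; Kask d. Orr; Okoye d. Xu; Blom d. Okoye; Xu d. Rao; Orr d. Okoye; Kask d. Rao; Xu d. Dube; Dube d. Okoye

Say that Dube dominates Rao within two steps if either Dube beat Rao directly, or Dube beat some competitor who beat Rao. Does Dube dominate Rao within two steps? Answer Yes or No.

Yes

Dube did not beat Rao directly.
Dube beat Okoye. Of those, Okoye beat Rao.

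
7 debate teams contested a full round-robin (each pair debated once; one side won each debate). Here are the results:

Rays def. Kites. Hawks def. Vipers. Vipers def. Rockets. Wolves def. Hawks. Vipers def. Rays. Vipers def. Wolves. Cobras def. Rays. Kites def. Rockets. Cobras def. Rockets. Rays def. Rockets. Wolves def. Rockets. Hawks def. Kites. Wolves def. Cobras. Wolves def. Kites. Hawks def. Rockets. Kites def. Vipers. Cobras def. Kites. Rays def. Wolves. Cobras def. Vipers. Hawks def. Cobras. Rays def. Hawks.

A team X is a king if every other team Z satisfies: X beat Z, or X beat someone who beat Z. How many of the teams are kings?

5

Rays reaches everyone (king).
Hawks reaches everyone (king).
Wolves reaches everyone (king).
Rockets cannot reach Rays, Hawks, Wolves, Kites, Cobras, Vipers in two steps.
Kites cannot reach Hawks, Cobras in two steps.
Cobras reaches everyone (king).
Vipers reaches everyone (king).
Kings: Rays, Hawks, Wolves, Cobras, Vipers — 5.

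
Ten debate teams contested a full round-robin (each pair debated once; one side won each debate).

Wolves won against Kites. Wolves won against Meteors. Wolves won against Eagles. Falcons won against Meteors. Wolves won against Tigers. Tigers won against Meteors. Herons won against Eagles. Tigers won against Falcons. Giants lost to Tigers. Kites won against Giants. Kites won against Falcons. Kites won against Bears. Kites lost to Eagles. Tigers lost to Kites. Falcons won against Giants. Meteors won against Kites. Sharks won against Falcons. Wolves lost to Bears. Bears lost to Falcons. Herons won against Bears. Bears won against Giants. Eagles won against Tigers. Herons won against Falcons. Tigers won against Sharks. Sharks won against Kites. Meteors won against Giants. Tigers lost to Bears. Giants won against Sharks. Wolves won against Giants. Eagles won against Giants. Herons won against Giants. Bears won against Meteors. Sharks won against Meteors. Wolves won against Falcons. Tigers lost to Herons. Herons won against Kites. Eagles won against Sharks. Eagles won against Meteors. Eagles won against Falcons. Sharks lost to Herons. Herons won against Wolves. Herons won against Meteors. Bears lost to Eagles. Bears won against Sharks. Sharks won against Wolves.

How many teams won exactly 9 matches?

Win totals: Giants 1, Meteors 2, Wolves 6, Tigers 4, Falcons 3, Sharks 4, Bears 5, Herons 9, Kites 4, Eagles 7.
Exactly 9: Herons — 1 team.

1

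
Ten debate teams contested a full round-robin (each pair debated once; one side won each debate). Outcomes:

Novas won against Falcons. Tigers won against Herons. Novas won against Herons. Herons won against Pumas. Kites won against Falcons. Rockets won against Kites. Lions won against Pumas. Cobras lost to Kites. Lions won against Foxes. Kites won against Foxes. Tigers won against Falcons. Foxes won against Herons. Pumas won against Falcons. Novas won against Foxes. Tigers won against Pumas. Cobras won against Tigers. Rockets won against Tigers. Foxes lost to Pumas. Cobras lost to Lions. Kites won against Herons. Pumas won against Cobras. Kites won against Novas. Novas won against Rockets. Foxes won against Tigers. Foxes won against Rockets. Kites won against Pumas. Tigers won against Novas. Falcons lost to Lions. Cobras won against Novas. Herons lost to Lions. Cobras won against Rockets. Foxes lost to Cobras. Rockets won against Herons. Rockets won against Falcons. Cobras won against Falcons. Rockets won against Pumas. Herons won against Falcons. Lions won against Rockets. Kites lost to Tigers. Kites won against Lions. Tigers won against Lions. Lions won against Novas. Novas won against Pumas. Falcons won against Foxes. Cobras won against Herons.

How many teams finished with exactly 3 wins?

Win totals: Falcons 1, Pumas 3, Rockets 5, Foxes 3, Herons 2, Tigers 6, Kites 7, Novas 5, Lions 7, Cobras 6.
Exactly 3: Pumas, Foxes — 2 teams.

2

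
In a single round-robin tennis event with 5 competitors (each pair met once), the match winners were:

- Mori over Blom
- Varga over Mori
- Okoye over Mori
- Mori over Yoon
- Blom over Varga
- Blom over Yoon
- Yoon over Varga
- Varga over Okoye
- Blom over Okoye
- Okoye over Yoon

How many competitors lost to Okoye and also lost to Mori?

1

Okoye beat: Yoon, Mori.
Mori beat: Blom, Yoon.
Both beat: Yoon — 1.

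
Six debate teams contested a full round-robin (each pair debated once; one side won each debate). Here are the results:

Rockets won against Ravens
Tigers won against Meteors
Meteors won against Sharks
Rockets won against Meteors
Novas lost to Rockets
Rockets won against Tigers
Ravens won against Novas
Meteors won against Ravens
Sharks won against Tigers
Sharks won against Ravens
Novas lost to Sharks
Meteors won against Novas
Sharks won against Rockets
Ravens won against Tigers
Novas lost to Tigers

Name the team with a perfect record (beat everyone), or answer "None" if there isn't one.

None

Highest win total is Sharks with 4 (out of 5 possible).
Sharks lost to Meteors, so no team went undefeated.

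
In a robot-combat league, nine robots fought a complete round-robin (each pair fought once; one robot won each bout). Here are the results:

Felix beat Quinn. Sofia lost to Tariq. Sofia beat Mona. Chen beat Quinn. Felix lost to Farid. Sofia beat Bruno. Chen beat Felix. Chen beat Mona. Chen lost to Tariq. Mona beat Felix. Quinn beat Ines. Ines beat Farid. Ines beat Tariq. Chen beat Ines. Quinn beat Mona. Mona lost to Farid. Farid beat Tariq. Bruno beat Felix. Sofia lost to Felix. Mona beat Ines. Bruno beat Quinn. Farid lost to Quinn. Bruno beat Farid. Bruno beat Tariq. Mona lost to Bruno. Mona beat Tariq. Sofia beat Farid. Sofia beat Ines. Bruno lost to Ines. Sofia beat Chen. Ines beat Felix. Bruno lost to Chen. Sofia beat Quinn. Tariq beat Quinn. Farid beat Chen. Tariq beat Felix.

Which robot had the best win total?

Sofia

Win totals: Bruno 5, Sofia 6, Felix 2, Quinn 3, Chen 5, Ines 4, Mona 3, Tariq 4, Farid 4.
Sofia leads with 6 wins (next highest: 5).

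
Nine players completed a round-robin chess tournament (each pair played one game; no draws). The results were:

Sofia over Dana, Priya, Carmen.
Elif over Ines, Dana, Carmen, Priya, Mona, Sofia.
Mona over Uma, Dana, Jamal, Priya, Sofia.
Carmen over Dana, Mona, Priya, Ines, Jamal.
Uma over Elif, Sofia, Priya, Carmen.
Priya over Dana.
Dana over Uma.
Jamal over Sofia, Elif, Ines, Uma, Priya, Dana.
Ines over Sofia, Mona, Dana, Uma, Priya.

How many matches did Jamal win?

6

Jamal's results: beat Ines, Sofia, Dana, Elif, Uma, Priya; lost to Carmen, Mona.
That is 6 wins.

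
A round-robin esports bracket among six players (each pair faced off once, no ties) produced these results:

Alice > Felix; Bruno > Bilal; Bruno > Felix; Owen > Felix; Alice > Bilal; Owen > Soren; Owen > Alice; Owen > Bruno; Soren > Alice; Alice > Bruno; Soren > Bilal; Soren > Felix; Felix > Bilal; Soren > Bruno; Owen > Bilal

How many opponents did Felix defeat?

1

Felix's results: beat Bilal; lost to Owen, Bruno, Alice, Soren.
That is 1 win.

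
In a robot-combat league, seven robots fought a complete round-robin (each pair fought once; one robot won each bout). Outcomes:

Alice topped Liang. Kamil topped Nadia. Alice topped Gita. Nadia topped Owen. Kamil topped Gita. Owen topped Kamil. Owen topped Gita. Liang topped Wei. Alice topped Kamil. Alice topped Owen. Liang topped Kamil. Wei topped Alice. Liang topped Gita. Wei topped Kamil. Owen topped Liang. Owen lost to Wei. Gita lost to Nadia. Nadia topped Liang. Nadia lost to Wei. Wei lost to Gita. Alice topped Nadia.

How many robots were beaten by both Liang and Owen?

2

Liang beat: Wei, Gita, Kamil.
Owen beat: Liang, Gita, Kamil.
Both beat: Gita, Kamil — 2.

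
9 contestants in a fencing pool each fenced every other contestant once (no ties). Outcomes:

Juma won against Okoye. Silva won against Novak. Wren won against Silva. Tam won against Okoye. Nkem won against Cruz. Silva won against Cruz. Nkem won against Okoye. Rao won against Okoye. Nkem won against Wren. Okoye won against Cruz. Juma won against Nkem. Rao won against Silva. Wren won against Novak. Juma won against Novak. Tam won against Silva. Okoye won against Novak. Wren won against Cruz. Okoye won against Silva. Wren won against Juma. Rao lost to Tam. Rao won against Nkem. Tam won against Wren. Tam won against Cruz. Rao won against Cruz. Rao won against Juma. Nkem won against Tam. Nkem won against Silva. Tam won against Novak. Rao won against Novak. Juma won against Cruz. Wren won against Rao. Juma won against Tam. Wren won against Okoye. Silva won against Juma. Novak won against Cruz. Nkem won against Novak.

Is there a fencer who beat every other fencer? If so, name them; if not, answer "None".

Highest win total is Wren with 6 (out of 8 possible).
Wren lost to Nkem, Tam, so no fencer went undefeated.

None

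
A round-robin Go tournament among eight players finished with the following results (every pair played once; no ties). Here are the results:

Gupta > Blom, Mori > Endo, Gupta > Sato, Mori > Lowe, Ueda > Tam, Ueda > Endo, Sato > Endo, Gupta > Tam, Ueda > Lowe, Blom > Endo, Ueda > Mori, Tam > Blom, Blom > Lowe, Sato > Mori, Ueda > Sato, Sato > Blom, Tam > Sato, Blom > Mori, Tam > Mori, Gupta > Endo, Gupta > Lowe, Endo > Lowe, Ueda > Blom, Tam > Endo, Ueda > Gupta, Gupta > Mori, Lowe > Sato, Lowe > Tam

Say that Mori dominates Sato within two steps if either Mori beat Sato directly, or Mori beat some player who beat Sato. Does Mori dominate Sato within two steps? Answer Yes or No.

Yes

Mori did not beat Sato directly.
Mori beat Endo, Lowe. Of those, Lowe beat Sato.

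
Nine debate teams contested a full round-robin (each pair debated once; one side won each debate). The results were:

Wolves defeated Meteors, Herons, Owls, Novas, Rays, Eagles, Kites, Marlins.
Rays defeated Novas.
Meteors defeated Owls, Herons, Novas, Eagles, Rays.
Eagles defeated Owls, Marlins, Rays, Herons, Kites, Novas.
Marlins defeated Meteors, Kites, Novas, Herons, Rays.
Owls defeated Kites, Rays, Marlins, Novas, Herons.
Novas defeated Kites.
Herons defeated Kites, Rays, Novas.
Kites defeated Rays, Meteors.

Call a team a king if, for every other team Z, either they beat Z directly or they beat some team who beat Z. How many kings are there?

Meteors cannot reach Wolves in two steps.
Novas cannot reach Eagles, Marlins, Owls, Herons, Wolves in two steps.
Eagles cannot reach Wolves in two steps.
Marlins cannot reach Wolves in two steps.
Owls cannot reach Eagles, Wolves in two steps.
Herons cannot reach Eagles, Marlins, Owls, Wolves in two steps.
Wolves reaches everyone (king).
Kites cannot reach Marlins, Wolves in two steps.
Rays cannot reach Meteors, Eagles, Marlins, Owls, Herons, Wolves in two steps.
Kings: Wolves — 1.

1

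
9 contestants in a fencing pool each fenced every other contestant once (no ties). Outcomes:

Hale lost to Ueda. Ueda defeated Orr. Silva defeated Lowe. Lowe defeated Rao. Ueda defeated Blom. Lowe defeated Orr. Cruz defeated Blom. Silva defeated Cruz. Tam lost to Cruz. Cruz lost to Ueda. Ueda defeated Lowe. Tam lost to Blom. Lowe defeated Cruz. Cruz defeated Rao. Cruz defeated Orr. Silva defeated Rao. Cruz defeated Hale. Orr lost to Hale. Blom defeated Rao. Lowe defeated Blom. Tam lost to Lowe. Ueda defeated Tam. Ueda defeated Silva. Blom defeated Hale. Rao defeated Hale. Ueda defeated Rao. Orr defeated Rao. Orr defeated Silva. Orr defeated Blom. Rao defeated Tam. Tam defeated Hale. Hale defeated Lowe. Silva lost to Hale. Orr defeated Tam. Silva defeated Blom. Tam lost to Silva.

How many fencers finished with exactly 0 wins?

Win totals: Orr 4, Ueda 8, Blom 3, Tam 1, Silva 5, Hale 3, Cruz 5, Rao 2, Lowe 5.
No fencer has exactly 0 wins.

0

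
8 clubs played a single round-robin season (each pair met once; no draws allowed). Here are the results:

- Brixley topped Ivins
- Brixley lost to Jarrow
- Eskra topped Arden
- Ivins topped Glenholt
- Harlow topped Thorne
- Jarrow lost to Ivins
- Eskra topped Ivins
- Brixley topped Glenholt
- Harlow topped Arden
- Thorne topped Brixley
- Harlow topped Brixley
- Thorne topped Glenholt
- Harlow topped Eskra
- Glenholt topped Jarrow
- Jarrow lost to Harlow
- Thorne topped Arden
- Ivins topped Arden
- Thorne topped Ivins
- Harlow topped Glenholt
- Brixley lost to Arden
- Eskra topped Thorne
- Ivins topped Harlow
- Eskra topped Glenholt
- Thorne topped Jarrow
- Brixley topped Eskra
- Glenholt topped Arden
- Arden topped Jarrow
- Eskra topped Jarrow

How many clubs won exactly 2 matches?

2

Win totals: Thorne 5, Brixley 3, Arden 2, Harlow 6, Glenholt 2, Ivins 4, Eskra 5, Jarrow 1.
Exactly 2: Arden, Glenholt — 2 clubs.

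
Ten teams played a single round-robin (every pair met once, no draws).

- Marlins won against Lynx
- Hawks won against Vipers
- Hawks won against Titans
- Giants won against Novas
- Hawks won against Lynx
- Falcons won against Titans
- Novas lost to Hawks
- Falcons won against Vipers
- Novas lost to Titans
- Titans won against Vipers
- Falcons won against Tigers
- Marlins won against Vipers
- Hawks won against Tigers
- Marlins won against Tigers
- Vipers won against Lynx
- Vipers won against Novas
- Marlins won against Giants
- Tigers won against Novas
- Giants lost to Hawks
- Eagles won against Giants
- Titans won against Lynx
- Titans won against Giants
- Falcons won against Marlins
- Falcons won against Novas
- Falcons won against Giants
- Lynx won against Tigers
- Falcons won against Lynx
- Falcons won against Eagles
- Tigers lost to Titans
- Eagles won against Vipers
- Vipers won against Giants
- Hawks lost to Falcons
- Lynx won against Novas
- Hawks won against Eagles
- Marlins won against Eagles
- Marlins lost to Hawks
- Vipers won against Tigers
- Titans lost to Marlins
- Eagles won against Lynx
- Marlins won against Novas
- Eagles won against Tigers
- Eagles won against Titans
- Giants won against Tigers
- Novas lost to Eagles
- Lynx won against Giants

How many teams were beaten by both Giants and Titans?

Giants beat: Tigers, Novas.
Titans beat: Lynx, Vipers, Tigers, Giants, Novas.
Both beat: Tigers, Novas — 2.

2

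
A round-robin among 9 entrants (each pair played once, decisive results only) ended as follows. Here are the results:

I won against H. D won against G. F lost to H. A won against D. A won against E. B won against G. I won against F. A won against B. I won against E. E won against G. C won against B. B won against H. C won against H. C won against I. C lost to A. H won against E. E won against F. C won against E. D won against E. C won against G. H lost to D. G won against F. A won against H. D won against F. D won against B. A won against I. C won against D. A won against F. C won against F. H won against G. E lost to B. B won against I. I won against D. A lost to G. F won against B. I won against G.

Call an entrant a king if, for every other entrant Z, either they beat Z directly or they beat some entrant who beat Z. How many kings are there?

A reaches everyone (king).
B cannot reach C in two steps.
C reaches everyone (king).
D cannot reach C in two steps.
E cannot reach C, D, H, I in two steps.
F cannot reach A, C, D in two steps.
G reaches everyone (king).
H cannot reach C, D, I in two steps.
I cannot reach C in two steps.
Kings: A, C, G — 3.

3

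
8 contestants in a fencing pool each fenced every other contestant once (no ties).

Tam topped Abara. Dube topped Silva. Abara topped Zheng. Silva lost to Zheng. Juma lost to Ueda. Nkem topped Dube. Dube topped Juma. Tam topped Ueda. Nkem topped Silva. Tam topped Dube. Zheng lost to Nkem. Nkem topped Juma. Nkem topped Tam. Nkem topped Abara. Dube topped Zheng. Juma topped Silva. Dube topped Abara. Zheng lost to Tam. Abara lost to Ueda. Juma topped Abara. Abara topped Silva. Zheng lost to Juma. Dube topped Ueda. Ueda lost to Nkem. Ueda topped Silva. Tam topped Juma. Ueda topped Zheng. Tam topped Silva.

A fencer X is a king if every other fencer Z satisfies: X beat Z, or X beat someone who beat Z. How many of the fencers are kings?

Dube cannot reach Nkem, Tam in two steps.
Nkem reaches everyone (king).
Ueda cannot reach Dube, Nkem, Tam in two steps.
Silva cannot reach Dube, Nkem, Ueda, Zheng, Juma, Tam, Abara in two steps.
Zheng cannot reach Dube, Nkem, Ueda, Juma, Tam, Abara in two steps.
Juma cannot reach Dube, Nkem, Ueda, Tam in two steps.
Tam cannot reach Nkem in two steps.
Abara cannot reach Dube, Nkem, Ueda, Juma, Tam in two steps.
Kings: Nkem — 1.

1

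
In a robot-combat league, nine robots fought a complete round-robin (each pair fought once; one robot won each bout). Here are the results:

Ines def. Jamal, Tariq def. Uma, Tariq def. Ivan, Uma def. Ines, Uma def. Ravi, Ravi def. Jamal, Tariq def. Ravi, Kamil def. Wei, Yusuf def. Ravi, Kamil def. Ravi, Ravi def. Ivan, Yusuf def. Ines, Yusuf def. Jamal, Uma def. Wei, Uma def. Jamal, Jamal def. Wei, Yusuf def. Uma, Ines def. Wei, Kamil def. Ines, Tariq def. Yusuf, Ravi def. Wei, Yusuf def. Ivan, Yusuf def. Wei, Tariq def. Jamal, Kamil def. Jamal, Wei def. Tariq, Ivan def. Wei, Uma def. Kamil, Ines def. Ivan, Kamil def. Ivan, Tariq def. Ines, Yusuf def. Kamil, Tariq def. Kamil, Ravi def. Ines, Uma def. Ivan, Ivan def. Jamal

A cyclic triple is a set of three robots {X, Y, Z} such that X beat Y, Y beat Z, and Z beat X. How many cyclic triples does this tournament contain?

Win totals: Ivan 2, Uma 6, Ines 3, Wei 1, Kamil 5, Yusuf 7, Tariq 7, Ravi 4, Jamal 1.
A robot with w wins dominates both others in C(w,2) triples; summing gives 1 + 15 + 3 + 0 + 10 + 21 + 21 + 6 + 0 = 77 transitive triples.
Total triples C(9,3) = 84, so cyclic triples = 84 − 77 = 7.

7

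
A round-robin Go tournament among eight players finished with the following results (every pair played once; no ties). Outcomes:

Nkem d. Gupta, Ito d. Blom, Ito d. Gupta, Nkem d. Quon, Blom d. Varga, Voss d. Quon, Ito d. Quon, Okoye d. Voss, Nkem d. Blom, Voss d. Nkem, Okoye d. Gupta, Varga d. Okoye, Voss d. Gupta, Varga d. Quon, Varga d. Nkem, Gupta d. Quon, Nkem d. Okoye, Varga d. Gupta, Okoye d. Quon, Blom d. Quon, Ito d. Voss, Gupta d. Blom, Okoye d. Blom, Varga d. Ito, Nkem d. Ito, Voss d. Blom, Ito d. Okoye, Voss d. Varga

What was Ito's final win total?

5

Ito's results: beat Voss, Quon, Okoye, Gupta, Blom; lost to Nkem, Varga.
That is 5 wins.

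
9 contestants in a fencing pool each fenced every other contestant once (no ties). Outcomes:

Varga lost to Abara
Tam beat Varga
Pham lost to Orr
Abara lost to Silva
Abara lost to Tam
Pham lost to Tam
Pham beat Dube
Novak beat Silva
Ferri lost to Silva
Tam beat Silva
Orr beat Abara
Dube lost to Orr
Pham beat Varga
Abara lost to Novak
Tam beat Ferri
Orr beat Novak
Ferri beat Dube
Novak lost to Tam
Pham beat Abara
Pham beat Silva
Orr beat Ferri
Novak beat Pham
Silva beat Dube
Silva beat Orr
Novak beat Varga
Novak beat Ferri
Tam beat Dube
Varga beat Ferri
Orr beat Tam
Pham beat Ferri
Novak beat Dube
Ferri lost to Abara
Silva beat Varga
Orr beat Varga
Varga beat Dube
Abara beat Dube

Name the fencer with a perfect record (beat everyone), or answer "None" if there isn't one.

Highest win total is Tam with 7 (out of 8 possible).
Tam lost to Orr, so no fencer went undefeated.

None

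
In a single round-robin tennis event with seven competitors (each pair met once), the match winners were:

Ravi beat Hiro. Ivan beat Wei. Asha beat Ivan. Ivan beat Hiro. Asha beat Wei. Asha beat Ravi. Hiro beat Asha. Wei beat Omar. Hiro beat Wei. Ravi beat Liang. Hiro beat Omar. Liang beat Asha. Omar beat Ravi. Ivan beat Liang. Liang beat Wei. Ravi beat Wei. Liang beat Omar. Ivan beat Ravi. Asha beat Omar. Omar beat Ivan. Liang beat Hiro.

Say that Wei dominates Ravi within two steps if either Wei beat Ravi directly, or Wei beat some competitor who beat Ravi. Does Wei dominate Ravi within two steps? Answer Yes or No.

Yes

Wei did not beat Ravi directly.
Wei beat Omar. Of those, Omar beat Ravi.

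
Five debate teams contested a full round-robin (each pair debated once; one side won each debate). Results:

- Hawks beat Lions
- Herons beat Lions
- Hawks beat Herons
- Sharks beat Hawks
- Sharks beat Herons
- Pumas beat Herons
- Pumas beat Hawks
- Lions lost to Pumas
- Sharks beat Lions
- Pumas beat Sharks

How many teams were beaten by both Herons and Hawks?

1

Herons beat: Lions.
Hawks beat: Lions, Herons.
Both beat: Lions — 1.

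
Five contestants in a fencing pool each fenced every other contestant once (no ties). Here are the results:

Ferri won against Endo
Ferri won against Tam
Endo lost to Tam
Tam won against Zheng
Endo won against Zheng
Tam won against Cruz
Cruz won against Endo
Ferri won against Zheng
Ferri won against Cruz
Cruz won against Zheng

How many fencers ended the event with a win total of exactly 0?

1

Win totals: Tam 3, Cruz 2, Zheng 0, Endo 1, Ferri 4.
Exactly 0: Zheng — 1 fencer.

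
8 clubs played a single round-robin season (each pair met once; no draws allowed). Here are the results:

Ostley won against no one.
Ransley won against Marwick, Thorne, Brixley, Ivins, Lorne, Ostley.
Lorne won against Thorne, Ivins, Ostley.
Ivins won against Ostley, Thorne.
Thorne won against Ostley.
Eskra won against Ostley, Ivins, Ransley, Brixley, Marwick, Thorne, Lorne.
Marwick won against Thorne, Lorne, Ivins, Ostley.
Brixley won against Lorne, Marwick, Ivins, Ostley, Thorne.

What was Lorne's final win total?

Lorne's results: beat Ostley, Ivins, Thorne; lost to Brixley, Marwick, Eskra, Ransley.
That is 3 wins.

3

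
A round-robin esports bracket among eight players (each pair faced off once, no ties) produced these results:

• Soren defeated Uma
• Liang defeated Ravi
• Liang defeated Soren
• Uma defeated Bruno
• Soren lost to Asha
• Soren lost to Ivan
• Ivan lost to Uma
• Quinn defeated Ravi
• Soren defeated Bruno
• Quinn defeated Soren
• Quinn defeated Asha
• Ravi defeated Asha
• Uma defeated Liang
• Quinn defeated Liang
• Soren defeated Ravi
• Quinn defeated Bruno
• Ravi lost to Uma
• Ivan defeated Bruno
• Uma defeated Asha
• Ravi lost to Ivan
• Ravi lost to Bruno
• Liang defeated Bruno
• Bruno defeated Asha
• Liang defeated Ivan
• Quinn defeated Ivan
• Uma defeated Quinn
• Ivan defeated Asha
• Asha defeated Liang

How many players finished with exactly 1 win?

1

Win totals: Bruno 2, Ravi 1, Quinn 6, Asha 2, Soren 3, Liang 4, Ivan 4, Uma 6.
Exactly 1: Ravi — 1 player.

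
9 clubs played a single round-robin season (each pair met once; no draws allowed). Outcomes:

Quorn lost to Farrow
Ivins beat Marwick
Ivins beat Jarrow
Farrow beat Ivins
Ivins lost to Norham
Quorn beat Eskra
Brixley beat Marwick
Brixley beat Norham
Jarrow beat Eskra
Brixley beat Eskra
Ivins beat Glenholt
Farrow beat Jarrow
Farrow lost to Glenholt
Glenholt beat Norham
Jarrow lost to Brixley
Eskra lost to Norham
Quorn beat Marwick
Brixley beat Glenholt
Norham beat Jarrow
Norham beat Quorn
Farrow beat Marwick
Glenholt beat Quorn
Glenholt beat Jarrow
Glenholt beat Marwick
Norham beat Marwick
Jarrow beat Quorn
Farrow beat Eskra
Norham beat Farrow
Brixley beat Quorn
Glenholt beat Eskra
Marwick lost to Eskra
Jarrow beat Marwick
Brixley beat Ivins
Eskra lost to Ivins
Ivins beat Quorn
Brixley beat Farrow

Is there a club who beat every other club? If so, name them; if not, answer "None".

Brixley has 8 wins out of 8 opponents — a perfect record.

Brixley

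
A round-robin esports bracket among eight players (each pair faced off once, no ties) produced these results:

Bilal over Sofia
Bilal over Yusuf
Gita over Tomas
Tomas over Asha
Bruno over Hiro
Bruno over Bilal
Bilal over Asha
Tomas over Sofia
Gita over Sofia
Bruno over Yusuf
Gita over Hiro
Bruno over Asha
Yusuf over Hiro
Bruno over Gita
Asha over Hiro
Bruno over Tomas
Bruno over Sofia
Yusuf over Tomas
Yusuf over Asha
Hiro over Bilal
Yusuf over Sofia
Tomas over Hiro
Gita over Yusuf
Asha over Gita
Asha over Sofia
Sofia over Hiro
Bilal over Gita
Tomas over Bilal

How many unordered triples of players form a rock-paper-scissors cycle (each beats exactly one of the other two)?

8

Win totals: Sofia 1, Gita 4, Bruno 7, Hiro 1, Bilal 4, Yusuf 4, Tomas 4, Asha 3.
A player with w wins dominates both others in C(w,2) triples; summing gives 0 + 6 + 21 + 0 + 6 + 6 + 6 + 3 = 48 transitive triples.
Total triples C(8,3) = 56, so cyclic triples = 56 − 48 = 8.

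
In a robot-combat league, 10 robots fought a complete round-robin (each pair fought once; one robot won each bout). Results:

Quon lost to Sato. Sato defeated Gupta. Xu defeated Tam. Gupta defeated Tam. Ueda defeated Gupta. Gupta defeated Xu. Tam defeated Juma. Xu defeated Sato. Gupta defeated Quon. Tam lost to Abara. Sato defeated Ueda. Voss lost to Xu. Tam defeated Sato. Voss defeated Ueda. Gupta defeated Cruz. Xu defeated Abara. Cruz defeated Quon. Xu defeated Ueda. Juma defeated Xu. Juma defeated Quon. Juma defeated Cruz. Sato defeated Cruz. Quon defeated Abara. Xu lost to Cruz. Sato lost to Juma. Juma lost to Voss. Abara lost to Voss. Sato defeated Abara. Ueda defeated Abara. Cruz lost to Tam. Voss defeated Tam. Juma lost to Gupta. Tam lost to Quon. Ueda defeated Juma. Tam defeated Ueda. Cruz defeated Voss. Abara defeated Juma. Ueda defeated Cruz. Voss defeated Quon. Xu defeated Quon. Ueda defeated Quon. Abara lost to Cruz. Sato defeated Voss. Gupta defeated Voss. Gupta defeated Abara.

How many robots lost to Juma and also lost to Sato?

Juma beat: Sato, Xu, Quon, Cruz.
Sato beat: Voss, Gupta, Abara, Quon, Cruz, Ueda.
Both beat: Quon, Cruz — 2.

2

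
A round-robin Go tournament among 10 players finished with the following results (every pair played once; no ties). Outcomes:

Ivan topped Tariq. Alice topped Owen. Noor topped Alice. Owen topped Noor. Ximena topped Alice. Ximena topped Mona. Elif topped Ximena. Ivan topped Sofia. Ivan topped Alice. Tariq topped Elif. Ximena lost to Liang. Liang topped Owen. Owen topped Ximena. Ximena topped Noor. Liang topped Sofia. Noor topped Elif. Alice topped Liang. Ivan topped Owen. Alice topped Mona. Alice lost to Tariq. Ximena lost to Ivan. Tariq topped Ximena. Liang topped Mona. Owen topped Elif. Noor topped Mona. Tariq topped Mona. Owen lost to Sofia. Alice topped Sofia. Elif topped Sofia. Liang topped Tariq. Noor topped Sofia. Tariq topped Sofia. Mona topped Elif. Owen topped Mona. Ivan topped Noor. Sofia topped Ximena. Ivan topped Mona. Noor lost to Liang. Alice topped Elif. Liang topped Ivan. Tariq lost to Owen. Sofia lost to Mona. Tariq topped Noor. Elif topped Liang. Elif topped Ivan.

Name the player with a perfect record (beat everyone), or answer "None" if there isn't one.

Highest win total is Liang with 7 (out of 9 possible).
Liang lost to Elif, Alice, so no player went undefeated.

None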